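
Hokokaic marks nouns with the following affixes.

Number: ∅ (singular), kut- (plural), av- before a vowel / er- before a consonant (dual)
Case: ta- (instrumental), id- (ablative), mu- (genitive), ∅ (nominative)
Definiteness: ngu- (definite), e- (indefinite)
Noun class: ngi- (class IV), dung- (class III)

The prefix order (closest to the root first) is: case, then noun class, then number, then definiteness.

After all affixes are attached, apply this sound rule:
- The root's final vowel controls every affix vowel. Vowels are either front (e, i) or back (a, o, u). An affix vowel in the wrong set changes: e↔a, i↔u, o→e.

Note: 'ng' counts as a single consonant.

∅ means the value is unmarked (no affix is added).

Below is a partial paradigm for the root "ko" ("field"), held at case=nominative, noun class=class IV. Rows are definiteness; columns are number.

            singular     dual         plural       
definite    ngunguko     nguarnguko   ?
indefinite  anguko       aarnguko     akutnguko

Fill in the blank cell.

ngukutnguko

case = nominative: zero marking, form stays ko.
Attach noun class class IV ngi- → ngiko.
Attach number plural kut- → kutngiko.
Attach definiteness definite ngu- → ngukutngiko.
Apply vowel harmony: ngukutngiko → ngukutnguko.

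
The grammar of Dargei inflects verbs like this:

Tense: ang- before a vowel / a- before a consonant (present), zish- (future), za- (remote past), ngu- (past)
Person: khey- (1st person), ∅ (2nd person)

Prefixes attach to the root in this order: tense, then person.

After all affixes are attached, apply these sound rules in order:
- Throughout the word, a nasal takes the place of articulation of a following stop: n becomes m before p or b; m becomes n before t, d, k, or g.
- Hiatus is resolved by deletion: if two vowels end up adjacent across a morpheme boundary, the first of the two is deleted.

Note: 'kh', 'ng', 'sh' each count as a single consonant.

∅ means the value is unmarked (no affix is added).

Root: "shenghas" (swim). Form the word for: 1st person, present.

Attach tense present a- (before consonant 'sh') → ashenghas.
Attach person 1st person khey- → kheyashenghas.
Nasal assimilation: no change.
Vowel deletion: no change.

kheyashenghas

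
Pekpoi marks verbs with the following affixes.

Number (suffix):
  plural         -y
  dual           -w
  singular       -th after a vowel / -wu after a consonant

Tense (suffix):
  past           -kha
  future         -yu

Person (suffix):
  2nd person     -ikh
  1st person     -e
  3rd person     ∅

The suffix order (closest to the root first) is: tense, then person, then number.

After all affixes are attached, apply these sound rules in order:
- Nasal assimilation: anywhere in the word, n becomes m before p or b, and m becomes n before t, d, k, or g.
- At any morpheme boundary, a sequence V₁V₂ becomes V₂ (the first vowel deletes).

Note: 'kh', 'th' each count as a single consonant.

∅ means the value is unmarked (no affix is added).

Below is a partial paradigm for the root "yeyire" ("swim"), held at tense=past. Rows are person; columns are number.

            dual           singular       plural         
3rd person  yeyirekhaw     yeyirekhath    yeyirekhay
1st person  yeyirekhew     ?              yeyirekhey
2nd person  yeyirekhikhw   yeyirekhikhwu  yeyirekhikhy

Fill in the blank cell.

yeyirekheth

Attach tense past -kha → yeyirekha.
Attach person 1st person -e → yeyirekhae.
Attach number singular -th (after vowel 'e') → yeyirekhaeth.
Nasal assimilation: no change.
Apply vowel deletion: yeyirekhaeth → yeyirekheth.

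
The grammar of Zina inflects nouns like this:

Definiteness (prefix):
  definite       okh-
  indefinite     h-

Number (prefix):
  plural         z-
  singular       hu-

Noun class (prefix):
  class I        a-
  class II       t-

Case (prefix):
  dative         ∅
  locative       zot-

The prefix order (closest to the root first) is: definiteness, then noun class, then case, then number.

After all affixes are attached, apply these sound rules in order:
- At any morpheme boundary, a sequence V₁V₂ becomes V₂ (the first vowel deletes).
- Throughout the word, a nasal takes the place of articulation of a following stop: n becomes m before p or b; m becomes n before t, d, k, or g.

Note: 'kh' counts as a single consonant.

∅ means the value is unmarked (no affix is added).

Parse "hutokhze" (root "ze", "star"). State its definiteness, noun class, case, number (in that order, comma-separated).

Segment: hu-t-okh-ze.
definiteness: okh- → definite.
noun class: t- → class II.
case: ∅ → dative.
number: hu- → singular.

definite, class II, dative, singular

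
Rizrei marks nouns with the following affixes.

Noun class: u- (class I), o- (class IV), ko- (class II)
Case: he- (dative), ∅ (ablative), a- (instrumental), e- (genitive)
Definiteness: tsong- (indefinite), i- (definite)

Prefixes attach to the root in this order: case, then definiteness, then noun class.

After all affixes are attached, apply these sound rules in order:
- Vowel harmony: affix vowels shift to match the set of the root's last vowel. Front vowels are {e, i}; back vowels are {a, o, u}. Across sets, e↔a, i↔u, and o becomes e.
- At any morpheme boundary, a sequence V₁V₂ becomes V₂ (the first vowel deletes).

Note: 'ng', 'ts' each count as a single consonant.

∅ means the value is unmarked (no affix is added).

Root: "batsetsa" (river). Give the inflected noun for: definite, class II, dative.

kuhabatsetsa

Attach case dative he- → hebatsetsa.
Attach definiteness definite i- → ihebatsetsa.
Attach noun class class II ko- → koihebatsetsa.
Apply vowel harmony: koihebatsetsa → kouhabatsetsa.
Apply vowel deletion: kouhabatsetsa → kuhabatsetsa.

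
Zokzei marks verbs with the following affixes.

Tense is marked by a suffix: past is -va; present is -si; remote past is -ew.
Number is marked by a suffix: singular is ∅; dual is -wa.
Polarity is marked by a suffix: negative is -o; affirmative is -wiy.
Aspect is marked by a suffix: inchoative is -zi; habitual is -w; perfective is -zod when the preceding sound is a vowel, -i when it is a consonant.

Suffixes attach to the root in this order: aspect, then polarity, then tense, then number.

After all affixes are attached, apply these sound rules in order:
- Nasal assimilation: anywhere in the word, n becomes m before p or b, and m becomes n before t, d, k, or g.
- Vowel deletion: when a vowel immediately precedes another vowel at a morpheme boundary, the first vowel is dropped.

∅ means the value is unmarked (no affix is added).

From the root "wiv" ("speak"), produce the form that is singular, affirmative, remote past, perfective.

wiviwiyew

Attach aspect perfective -i (after consonant 'v') → wivi.
Attach polarity affirmative -wiy → wiviwiy.
Attach tense remote past -ew → wiviwiyew.
number = singular: zero marking, form stays wiviwiyew.
Nasal assimilation: no change.
Vowel deletion: no change.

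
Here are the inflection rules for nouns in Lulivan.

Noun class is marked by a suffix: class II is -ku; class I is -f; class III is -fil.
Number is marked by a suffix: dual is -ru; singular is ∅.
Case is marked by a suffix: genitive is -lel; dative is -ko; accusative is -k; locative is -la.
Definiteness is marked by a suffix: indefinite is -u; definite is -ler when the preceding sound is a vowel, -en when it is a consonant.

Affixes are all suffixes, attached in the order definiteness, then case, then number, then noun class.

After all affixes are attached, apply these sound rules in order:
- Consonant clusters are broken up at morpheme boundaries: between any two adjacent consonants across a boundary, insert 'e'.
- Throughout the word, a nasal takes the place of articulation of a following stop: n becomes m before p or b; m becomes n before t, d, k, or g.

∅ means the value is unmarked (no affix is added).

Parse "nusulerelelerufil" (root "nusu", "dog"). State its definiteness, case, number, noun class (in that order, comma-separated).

Segment: nusu-ler-lel-ru-fil.
definiteness: -ler/en → definite.
case: -lel → genitive.
number: -ru → dual.
noun class: -fil → class III.

definite, genitive, dual, class III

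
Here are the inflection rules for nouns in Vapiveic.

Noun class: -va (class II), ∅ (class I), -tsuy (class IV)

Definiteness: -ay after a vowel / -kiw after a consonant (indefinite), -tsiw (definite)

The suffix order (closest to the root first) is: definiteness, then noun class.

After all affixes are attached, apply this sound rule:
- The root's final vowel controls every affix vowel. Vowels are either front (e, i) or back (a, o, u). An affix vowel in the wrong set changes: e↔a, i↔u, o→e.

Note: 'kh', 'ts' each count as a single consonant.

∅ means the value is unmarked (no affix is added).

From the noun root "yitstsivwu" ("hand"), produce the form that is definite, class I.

Attach definiteness definite -tsiw → yitstsivwutsiw.
noun class = class I: zero marking, form stays yitstsivwutsiw.
Apply vowel harmony: yitstsivwutsiw → yitstsivwutsuw.

yitstsivwutsuw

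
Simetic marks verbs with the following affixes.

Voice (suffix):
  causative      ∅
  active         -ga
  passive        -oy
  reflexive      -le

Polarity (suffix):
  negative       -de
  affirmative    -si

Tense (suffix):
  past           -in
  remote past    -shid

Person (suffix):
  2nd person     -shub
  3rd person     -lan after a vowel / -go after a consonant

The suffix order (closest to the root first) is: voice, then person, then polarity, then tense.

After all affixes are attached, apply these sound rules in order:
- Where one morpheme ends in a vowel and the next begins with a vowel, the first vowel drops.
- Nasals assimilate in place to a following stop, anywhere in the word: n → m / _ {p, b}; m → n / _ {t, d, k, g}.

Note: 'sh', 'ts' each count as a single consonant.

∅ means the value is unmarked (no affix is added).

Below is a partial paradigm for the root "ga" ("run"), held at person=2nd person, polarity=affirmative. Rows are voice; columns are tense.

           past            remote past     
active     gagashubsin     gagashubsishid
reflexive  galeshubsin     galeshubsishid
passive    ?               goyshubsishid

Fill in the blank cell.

goyshubsin

Attach voice passive -oy → gaoy.
Attach person 2nd person -shub → gaoyshub.
Attach polarity affirmative -si → gaoyshubsi.
Attach tense past -in → gaoyshubsiin.
Apply vowel deletion: gaoyshubsiin → goyshubsin.
Nasal assimilation: no change.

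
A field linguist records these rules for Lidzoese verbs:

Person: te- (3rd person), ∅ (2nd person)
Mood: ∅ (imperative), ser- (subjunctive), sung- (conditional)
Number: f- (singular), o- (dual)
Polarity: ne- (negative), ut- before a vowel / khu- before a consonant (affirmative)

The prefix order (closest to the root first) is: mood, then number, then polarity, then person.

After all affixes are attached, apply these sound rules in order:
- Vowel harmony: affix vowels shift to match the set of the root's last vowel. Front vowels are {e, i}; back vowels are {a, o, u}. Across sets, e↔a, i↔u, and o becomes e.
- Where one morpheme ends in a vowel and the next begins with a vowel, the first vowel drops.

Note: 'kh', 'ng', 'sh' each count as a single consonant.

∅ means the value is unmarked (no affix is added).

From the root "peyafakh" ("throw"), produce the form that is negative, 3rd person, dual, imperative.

tanopeyafakh

mood = imperative: zero marking, form stays peyafakh.
Attach number dual o- → opeyafakh.
Attach polarity negative ne- → neopeyafakh.
Attach person 3rd person te- → teneopeyafakh.
Apply vowel harmony: teneopeyafakh → tanaopeyafakh.
Apply vowel deletion: tanaopeyafakh → tanopeyafakh.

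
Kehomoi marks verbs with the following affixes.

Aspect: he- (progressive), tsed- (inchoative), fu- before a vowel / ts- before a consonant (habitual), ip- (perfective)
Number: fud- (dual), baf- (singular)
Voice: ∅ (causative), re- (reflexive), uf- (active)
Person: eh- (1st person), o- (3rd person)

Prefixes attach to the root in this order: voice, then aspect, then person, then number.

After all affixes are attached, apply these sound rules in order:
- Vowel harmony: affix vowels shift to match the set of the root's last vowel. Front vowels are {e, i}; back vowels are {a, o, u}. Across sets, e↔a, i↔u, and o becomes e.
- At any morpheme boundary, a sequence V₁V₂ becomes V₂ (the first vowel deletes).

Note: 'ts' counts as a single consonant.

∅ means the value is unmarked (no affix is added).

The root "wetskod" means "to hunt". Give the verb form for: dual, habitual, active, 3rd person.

fudofufwetskod

Attach voice active uf- → ufwetskod.
Attach aspect habitual fu- (before vowel 'u') → fuufwetskod.
Attach person 3rd person o- → ofuufwetskod.
Attach number dual fud- → fudofuufwetskod.
Vowel harmony: no change.
Apply vowel deletion: fudofuufwetskod → fudofufwetskod.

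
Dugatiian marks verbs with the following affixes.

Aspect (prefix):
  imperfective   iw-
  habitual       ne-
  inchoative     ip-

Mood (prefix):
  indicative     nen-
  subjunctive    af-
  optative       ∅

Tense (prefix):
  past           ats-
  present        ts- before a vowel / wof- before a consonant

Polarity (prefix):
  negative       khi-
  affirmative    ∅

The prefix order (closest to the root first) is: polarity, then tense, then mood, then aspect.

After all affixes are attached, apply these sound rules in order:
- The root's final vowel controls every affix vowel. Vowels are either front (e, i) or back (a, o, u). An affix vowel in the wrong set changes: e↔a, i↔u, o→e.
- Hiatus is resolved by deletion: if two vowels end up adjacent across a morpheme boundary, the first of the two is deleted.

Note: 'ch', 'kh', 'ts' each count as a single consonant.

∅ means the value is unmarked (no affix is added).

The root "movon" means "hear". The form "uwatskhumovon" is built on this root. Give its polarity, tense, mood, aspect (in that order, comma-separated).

Segment: iw-ats-khi-movon.
polarity: khi- → negative.
tense: ats- → past.
mood: ∅ → optative.
aspect: iw- → imperfective.

negative, past, optative, imperfective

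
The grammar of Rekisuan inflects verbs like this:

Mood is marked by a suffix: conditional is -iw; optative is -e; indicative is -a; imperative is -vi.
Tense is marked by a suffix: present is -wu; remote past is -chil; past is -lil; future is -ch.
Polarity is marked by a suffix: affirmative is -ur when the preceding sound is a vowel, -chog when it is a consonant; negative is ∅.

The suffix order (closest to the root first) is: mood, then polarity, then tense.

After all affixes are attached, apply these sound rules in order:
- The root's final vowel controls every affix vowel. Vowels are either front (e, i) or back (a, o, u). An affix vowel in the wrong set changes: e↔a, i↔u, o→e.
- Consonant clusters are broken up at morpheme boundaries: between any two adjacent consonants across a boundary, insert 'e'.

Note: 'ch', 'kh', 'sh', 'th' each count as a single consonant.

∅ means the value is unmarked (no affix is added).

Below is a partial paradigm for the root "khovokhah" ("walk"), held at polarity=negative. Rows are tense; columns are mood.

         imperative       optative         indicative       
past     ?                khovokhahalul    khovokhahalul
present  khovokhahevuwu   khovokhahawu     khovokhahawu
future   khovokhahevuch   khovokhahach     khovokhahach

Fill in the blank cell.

Attach mood imperative -vi → khovokhahvi.
polarity = negative: zero marking, form stays khovokhahvi.
Attach tense past -lil → khovokhahvilil.
Apply vowel harmony: khovokhahvilil → khovokhahvulul.
Apply epenthesis: khovokhahvulul → khovokhahevulul.

khovokhahevulul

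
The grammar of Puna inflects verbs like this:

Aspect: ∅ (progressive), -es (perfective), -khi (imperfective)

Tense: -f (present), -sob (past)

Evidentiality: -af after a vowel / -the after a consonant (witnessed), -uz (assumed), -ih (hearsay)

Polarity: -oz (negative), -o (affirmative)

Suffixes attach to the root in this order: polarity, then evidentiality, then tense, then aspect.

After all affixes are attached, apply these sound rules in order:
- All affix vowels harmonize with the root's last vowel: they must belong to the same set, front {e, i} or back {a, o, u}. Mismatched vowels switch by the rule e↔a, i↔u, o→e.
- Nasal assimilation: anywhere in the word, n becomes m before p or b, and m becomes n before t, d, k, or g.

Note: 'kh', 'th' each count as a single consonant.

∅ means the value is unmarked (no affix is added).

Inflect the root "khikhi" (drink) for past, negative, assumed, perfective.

khikhiezizsebes

Attach polarity negative -oz → khikhioz.
Attach evidentiality assumed -uz → khikhiozuz.
Attach tense past -sob → khikhiozuzsob.
Attach aspect perfective -es → khikhiozuzsobes.
Apply vowel harmony: khikhiozuzsobes → khikhiezizsebes.
Nasal assimilation: no change.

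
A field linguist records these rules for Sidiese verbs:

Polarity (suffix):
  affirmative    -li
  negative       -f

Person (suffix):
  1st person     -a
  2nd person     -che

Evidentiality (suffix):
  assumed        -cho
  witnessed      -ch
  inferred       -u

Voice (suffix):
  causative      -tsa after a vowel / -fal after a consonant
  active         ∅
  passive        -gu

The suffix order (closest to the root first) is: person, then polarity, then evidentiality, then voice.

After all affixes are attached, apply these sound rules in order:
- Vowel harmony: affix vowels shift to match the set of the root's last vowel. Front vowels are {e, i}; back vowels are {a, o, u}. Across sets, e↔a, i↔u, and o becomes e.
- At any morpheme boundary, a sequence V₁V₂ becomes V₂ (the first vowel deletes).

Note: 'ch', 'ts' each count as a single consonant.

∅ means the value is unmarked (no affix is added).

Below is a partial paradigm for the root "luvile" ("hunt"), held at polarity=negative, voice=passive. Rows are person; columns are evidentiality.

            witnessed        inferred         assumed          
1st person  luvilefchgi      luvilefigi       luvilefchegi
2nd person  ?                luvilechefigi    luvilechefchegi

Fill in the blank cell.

Attach person 2nd person -che → luvileche.
Attach polarity negative -f → luvilechef.
Attach evidentiality witnessed -ch → luvilechefch.
Attach voice passive -gu → luvilechefchgu.
Apply vowel harmony: luvilechefchgu → luvilechefchgi.
Vowel deletion: no change.

luvilechefchgi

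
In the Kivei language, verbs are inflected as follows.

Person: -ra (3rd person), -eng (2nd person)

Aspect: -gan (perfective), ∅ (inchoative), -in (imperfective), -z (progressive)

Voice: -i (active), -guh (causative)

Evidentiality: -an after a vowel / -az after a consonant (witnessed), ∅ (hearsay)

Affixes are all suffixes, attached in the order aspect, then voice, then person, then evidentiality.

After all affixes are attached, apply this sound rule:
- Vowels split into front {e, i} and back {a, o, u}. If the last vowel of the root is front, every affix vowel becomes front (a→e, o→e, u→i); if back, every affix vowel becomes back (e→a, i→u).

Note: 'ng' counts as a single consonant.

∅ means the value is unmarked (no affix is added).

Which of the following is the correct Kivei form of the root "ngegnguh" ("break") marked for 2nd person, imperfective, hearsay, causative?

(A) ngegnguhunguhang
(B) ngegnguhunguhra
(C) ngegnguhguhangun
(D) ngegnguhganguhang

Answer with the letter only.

A

Attach aspect imperfective -in → ngegnguhin.
Attach voice causative -guh → ngegnguhinguh.
Attach person 2nd person -eng → ngegnguhinguheng.
evidentiality = hearsay: zero marking, form stays ngegnguhinguheng.
Apply vowel harmony: ngegnguhinguheng → ngegnguhunguhang.
So the correct form is ngegnguhunguhang, option (A).
(D) ngegnguhganguhang is wrong: it uses perfective instead of imperfective for aspect.
(C) ngegnguhguhangun is wrong: it has the affixes in the wrong order.
(B) ngegnguhunguhra is wrong: it uses 3rd person instead of 2nd person for person.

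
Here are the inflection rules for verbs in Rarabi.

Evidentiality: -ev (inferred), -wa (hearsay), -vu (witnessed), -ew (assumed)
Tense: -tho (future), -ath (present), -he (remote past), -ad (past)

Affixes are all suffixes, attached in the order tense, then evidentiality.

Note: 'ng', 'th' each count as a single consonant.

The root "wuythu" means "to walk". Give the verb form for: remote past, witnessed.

Attach tense remote past -he → wuythuhe.
Attach evidentiality witnessed -vu → wuythuhevu.

wuythuhevu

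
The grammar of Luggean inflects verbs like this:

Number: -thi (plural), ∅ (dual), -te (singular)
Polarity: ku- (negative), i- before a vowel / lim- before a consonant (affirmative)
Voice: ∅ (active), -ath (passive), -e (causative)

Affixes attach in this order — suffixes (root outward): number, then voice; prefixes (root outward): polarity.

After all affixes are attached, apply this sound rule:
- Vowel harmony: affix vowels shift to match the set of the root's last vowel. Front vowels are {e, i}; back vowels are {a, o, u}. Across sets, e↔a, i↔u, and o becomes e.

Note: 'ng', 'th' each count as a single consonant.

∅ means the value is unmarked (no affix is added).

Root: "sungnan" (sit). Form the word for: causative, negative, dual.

kusungnana

number = dual: zero marking, form stays sungnan.
Attach voice causative -e → sungnane.
Attach polarity negative ku- → kusungnane.
Apply vowel harmony: kusungnane → kusungnana.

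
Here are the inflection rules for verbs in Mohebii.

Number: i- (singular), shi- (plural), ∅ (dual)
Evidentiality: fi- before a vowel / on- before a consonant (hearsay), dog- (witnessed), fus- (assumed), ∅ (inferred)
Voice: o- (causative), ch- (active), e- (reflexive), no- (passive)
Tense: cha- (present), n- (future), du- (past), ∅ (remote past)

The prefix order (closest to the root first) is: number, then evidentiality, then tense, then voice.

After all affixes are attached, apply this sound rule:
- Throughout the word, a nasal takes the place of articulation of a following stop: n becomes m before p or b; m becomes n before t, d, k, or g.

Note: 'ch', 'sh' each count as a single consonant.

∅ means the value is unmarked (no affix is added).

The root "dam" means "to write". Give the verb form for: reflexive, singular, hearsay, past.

edufiidam

Attach number singular i- → idam.
Attach evidentiality hearsay fi- (before vowel 'i') → fiidam.
Attach tense past du- → dufiidam.
Attach voice reflexive e- → edufiidam.
Nasal assimilation: no change.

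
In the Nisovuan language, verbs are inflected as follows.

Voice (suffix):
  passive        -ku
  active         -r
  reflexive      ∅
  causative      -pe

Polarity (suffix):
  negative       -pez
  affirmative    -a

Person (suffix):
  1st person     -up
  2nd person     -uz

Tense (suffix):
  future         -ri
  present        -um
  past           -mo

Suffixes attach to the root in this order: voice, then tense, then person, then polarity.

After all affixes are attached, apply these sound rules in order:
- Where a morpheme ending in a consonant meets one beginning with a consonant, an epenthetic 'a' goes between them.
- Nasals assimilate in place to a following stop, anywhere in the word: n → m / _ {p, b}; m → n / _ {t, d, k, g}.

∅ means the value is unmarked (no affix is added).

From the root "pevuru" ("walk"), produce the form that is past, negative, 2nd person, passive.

pevurukumouzapez

Attach voice passive -ku → pevuruku.
Attach tense past -mo → pevurukumo.
Attach person 2nd person -uz → pevurukumouz.
Attach polarity negative -pez → pevurukumouzpez.
Apply epenthesis: pevurukumouzpez → pevurukumouzapez.
Nasal assimilation: no change.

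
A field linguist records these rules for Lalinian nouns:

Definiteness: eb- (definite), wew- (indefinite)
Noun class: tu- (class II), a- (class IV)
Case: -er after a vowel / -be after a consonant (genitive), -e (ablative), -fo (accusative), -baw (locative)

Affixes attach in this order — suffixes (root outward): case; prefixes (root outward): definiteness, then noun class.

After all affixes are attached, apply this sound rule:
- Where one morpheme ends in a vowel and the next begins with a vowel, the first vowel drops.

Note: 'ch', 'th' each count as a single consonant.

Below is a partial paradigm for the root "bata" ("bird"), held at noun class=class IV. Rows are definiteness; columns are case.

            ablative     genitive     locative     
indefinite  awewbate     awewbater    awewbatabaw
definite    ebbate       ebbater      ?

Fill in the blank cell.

Attach definiteness definite eb- → ebbata.
Attach case locative -baw → ebbatabaw.
Attach noun class class IV a- → aebbatabaw.
Apply vowel deletion: aebbatabaw → ebbatabaw.

ebbatabaw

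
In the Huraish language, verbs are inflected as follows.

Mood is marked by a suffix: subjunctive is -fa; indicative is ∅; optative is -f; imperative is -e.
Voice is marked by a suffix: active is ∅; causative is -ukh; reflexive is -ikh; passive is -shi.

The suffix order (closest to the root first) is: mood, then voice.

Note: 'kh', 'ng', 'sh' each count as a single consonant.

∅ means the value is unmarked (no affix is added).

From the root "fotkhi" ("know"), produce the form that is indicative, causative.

mood = indicative: zero marking, form stays fotkhi.
Attach voice causative -ukh → fotkhiukh.

fotkhiukh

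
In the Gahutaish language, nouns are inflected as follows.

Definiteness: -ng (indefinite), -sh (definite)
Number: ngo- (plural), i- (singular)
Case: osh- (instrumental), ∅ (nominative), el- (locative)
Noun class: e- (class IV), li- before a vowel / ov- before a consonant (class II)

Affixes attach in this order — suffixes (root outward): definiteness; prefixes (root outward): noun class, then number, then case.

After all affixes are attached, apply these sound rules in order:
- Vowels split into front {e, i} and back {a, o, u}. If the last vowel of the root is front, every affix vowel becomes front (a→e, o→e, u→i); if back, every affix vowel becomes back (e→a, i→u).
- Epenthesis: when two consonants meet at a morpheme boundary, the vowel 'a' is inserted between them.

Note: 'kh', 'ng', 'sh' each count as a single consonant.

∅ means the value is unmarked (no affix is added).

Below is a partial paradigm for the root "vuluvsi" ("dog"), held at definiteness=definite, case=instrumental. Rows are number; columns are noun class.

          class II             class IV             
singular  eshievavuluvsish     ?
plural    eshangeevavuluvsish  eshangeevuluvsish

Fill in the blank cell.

eshievuluvsish

Attach noun class class IV e- → evuluvsi.
Attach definiteness definite -sh → evuluvsish.
Attach number singular i- → ievuluvsish.
Attach case instrumental osh- → oshievuluvsish.
Apply vowel harmony: oshievuluvsish → eshievuluvsish.
Epenthesis: no change.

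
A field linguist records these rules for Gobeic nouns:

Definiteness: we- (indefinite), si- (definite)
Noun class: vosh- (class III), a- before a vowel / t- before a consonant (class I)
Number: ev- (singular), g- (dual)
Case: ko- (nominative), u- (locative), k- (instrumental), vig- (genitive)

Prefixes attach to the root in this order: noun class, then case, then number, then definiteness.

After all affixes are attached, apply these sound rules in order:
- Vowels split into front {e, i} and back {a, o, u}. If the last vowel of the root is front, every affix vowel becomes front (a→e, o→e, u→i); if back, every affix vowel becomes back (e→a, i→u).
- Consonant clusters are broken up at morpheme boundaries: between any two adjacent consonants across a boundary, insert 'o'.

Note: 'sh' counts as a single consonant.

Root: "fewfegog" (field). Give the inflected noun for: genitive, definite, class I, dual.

sugovugotofewfegog

Attach noun class class I t- (before consonant 'f') → tfewfegog.
Attach case genitive vig- → vigtfewfegog.
Attach number dual g- → gvigtfewfegog.
Attach definiteness definite si- → sigvigtfewfegog.
Apply vowel harmony: sigvigtfewfegog → sugvugtfewfegog.
Apply epenthesis: sugvugtfewfegog → sugovugotofewfegog.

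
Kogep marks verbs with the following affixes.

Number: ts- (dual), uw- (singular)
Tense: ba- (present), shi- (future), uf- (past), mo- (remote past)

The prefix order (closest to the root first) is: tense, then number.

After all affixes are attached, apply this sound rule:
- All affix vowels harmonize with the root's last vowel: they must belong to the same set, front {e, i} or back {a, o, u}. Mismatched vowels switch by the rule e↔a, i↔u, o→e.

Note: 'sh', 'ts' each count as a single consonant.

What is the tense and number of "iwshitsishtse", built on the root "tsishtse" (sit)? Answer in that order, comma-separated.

Segment: uw-shi-tsishtse.
tense: shi- → future.
number: uw- → singular.

future, singular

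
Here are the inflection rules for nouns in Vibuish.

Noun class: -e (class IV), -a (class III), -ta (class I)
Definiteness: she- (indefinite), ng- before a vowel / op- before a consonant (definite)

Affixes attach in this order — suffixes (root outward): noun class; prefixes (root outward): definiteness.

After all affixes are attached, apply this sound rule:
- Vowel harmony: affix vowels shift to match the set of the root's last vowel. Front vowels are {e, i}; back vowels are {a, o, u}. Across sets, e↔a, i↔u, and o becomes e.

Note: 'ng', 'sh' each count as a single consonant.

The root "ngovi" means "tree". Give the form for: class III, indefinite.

shengovie

Attach definiteness indefinite she- → shengovi.
Attach noun class class III -a → shengovia.
Apply vowel harmony: shengovia → shengovie.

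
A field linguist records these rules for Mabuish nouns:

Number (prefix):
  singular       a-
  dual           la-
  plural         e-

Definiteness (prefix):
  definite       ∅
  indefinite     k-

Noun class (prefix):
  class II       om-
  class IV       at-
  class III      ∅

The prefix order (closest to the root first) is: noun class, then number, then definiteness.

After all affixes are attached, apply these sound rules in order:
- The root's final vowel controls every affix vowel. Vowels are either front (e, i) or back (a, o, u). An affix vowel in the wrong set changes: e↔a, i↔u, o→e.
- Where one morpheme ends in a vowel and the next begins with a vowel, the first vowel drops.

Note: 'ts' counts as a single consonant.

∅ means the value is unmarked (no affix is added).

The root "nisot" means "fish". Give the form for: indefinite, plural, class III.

kanisot

noun class = class III: zero marking, form stays nisot.
Attach number plural e- → enisot.
Attach definiteness indefinite k- → kenisot.
Apply vowel harmony: kenisot → kanisot.
Vowel deletion: no change.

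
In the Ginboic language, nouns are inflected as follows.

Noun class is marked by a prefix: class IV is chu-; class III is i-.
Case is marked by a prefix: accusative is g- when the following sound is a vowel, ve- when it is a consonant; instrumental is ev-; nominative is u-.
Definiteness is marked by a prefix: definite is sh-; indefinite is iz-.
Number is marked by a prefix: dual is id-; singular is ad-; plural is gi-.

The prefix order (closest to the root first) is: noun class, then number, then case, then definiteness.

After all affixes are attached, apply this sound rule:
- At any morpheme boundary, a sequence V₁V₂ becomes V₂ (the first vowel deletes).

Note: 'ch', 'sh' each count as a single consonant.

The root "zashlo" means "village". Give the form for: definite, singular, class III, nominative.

Attach noun class class III i- → izashlo.
Attach number singular ad- → adizashlo.
Attach case nominative u- → uadizashlo.
Attach definiteness definite sh- → shuadizashlo.
Apply vowel deletion: shuadizashlo → shadizashlo.

shadizashlo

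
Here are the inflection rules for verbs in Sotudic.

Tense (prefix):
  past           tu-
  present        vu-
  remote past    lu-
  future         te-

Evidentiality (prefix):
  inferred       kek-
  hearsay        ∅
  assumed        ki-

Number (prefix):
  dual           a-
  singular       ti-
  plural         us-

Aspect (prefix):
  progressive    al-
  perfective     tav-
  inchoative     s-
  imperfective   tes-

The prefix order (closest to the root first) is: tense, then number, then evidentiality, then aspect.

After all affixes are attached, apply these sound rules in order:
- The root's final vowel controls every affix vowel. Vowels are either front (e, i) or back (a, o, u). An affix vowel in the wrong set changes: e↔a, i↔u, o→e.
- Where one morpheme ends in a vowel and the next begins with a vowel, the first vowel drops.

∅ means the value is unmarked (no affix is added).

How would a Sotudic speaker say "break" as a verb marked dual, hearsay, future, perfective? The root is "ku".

Attach tense future te- → teku.
Attach number dual a- → ateku.
evidentiality = hearsay: zero marking, form stays ateku.
Attach aspect perfective tav- → tavateku.
Apply vowel harmony: tavateku → tavataku.
Vowel deletion: no change.

tavataku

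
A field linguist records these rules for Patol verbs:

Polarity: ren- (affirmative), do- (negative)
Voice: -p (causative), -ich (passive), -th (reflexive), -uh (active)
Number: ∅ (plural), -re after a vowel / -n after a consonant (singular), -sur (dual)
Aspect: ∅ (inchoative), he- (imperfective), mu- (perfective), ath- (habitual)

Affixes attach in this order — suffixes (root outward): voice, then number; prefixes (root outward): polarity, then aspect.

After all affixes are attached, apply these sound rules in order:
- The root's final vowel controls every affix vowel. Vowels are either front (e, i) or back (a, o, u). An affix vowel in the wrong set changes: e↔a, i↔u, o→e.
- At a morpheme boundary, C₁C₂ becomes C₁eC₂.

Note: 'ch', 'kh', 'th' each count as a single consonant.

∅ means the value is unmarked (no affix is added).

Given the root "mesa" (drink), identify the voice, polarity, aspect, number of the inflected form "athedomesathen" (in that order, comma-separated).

Segment: ath-do-mesa-th-n.
voice: -th → reflexive.
polarity: do- → negative.
aspect: ath- → habitual.
number: -re/n → singular.

reflexive, negative, habitual, singular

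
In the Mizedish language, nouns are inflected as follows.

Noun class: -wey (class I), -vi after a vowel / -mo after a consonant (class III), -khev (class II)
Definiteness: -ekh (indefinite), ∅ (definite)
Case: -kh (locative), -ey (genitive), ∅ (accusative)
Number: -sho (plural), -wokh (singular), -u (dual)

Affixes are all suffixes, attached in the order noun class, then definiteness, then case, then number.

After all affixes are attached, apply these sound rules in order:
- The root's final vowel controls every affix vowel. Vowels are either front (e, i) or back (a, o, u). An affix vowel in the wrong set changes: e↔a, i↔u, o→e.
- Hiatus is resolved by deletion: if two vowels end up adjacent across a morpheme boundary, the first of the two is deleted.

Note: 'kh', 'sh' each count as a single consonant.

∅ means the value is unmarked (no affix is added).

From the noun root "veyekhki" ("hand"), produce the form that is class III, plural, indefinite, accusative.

veyekhkivekhshe

Attach noun class class III -vi (after vowel 'i') → veyekhkivi.
Attach definiteness indefinite -ekh → veyekhkiviekh.
case = accusative: zero marking, form stays veyekhkiviekh.
Attach number plural -sho → veyekhkiviekhsho.
Apply vowel harmony: veyekhkiviekhsho → veyekhkiviekhshe.
Apply vowel deletion: veyekhkiviekhshe → veyekhkivekhshe.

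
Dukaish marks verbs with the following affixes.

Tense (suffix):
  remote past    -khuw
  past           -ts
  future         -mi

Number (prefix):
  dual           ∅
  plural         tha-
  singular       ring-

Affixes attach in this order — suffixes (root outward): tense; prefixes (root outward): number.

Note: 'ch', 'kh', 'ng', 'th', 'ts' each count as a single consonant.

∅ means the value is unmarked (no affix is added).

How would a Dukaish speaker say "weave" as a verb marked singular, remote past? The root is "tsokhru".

Attach number singular ring- → ringtsokhru.
Attach tense remote past -khuw → ringtsokhrukhuw.

ringtsokhrukhuw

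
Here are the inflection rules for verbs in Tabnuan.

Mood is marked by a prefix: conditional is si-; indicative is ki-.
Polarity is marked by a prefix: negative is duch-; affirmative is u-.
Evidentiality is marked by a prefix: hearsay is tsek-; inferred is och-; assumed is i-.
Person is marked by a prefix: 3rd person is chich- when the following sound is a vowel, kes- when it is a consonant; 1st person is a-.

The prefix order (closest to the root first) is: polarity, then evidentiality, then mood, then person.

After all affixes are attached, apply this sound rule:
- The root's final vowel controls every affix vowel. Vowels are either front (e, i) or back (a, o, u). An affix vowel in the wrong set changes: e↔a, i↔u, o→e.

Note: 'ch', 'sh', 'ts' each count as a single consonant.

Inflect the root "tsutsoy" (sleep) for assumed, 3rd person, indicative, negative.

Attach polarity negative duch- → duchtsutsoy.
Attach evidentiality assumed i- → iduchtsutsoy.
Attach mood indicative ki- → kiiduchtsutsoy.
Attach person 3rd person kes- (before consonant 'k') → keskiiduchtsutsoy.
Apply vowel harmony: keskiiduchtsutsoy → kaskuuduchtsutsoy.

kaskuuduchtsutsoy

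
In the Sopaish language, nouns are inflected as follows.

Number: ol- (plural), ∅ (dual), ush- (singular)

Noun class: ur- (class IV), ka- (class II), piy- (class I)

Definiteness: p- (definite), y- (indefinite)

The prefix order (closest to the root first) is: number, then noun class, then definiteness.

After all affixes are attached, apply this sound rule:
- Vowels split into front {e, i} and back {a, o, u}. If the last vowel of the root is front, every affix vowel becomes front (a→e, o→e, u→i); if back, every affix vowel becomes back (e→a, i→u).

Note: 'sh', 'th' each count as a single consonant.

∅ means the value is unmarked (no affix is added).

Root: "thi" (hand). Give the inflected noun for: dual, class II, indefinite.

ykethi

number = dual: zero marking, form stays thi.
Attach noun class class II ka- → kathi.
Attach definiteness indefinite y- → ykathi.
Apply vowel harmony: ykathi → ykethi.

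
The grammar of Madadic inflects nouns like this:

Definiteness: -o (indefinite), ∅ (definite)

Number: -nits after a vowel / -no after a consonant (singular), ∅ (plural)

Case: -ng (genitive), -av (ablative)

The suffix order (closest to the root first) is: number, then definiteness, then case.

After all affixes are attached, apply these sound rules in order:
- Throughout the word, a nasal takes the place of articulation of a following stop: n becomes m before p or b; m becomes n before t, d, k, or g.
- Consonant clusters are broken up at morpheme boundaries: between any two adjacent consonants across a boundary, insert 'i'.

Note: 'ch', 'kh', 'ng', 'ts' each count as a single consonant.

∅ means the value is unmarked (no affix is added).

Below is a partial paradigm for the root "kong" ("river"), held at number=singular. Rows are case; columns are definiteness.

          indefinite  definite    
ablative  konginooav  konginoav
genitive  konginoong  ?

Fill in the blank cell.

Attach number singular -no (after consonant 'ng') → kongno.
definiteness = definite: zero marking, form stays kongno.
Attach case genitive -ng → kongnong.
Nasal assimilation: no change.
Apply epenthesis: kongnong → konginong.

konginong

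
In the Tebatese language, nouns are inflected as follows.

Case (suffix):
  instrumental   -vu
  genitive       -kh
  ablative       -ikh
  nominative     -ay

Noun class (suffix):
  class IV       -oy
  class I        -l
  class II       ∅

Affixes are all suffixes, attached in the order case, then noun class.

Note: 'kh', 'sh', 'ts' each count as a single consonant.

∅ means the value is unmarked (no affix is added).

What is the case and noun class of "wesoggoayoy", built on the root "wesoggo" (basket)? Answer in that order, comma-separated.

Segment: wesoggo-ay-oy.
case: -ay → nominative.
noun class: -oy → class IV.

nominative, class IV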